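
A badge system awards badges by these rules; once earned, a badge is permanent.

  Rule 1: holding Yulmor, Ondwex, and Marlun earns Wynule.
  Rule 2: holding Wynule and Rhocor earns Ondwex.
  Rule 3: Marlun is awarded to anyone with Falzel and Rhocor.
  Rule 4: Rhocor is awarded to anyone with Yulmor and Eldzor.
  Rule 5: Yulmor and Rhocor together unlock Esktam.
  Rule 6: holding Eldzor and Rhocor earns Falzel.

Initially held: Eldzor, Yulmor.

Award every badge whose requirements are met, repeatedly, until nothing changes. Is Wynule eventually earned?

Wynule would need Yulmor, Ondwex, and Marlun (Rule 1), but Ondwex is never earned.

No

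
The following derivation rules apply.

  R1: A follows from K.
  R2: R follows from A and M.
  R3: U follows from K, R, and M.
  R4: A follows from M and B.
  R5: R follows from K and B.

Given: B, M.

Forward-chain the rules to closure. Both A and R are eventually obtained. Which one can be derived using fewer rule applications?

A: M and B hold, so A follows (R4). [1 rule application]
R: M and B hold, so A follows (R4). From A and M, R2 gives R. [2 rule applications]
A needs fewer.

A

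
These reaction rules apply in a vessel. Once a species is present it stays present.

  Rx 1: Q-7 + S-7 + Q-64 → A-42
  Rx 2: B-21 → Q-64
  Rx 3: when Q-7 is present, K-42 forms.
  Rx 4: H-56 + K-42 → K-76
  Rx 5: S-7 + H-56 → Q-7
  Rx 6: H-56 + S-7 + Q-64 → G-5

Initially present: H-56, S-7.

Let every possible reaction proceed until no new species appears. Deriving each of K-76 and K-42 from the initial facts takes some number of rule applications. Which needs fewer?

K-42: S-7 and H-56 present → Q-7 forms (Rx 5). Q-7 present → K-42 forms (Rx 3). [2 rule applications]
K-76: S-7 and H-56 present → Q-7 forms (Rx 5). Q-7 present → K-42 forms (Rx 3). H-56 and K-42 present → K-76 forms (Rx 4). [3 rule applications]
K-42 needs fewer.

K-42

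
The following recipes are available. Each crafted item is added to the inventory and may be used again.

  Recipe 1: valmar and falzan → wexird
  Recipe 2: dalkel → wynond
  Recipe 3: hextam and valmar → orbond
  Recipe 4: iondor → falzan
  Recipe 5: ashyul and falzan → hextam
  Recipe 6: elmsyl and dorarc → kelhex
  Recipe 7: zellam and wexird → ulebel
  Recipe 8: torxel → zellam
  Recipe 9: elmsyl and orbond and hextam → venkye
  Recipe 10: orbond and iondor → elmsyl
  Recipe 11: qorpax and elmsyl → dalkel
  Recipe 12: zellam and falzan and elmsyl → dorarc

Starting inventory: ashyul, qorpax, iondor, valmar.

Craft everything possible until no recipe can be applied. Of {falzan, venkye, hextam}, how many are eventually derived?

3

Using Recipe 4, iondor makes falzan.
ashyul and falzan → hextam (Recipe 5).
hextam and valmar → orbond (Recipe 3).
Using Recipe 10, orbond and iondor make elmsyl.
Using Recipe 9, elmsyl, orbond, and hextam make venkye.
falzan: reached.
venkye: reached.
hextam: reached.
All 3 are reached.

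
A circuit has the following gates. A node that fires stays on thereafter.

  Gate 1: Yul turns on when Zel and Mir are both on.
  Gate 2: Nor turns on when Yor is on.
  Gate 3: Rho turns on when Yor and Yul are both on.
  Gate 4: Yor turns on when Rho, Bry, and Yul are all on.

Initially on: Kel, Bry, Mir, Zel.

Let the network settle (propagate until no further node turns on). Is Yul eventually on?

Yes

Zel and Mir are on, so Yul turns on (Gate 1).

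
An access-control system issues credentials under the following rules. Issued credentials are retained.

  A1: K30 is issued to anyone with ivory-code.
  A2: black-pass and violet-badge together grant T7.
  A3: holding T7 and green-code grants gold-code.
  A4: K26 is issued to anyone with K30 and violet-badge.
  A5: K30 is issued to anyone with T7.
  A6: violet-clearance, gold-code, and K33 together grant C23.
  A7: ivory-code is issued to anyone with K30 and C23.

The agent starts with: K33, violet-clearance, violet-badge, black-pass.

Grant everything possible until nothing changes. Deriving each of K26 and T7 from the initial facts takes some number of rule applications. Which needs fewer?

T7: Holding black-pass and violet-badge grants T7 (A2). [1 rule application]
K26: Holding black-pass and violet-badge grants T7 (A2). Holding T7 grants K30 (A5). Holding K30 and violet-badge grants K26 (A4). [3 rule applications]
T7 needs fewer.

T7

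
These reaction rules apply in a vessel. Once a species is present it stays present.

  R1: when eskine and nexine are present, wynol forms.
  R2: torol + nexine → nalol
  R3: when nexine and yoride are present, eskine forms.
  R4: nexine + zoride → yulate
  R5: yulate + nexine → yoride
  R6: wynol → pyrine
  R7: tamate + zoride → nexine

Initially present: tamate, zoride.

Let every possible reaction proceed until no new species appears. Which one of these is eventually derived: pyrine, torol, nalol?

pyrine

tamate and zoride present → nexine forms (R7).
nexine and zoride present → yulate forms (R4).
yulate and nexine present → yoride forms (R5).
nexine and yoride present → eskine forms (R3).
eskine and nexine present → wynol forms (R1).
wynol present → pyrine forms (R6).
No rule produces torol, and it is not given. nalol would need torol and nexine (R2), but torol never forms.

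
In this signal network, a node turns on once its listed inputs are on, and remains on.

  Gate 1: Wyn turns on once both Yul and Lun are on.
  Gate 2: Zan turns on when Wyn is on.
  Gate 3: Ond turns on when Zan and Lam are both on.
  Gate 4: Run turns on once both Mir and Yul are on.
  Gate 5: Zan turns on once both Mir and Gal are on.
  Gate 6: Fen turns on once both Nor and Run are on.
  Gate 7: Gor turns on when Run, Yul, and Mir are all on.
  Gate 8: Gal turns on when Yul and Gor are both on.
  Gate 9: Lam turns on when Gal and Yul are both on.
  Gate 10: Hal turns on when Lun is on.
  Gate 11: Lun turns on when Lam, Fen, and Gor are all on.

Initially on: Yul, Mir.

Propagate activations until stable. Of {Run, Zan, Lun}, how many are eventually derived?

2

Gate 4: Mir and Yul on → Run on.
Gate 7: Run, Yul, and Mir on → Gor on.
Gate 8: Yul and Gor on → Gal on.
Gate 5: Mir and Gal on → Zan on.
Run: reached.
Zan: reached.
Lun would need Lam, Fen, and Gor (Gate 11), but Fen never turns on.
Reached: Run and Zan — 2 of the 3.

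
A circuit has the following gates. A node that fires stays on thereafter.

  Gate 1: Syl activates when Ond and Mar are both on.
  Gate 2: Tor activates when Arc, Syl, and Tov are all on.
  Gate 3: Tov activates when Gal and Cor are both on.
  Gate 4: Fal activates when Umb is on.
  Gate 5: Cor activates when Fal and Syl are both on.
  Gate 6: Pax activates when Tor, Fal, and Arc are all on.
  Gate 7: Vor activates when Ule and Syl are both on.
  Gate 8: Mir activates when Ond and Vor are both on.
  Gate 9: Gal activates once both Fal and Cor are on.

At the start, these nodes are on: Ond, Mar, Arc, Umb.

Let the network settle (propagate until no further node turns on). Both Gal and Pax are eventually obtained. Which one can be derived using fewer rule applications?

Gal: Gate 1: Ond and Mar on → Syl on. Umb is on, so Fal activates (Gate 4). Fal and Syl are on, so Cor activates (Gate 5). Gate 9: Fal and Cor on → Gal on. [4 rule applications]
Pax: Ond and Mar are on, so Syl activates (Gate 1). Gate 4: Umb on → Fal on. Gate 5: Fal and Syl on → Cor on. Fal and Cor are on, so Gal activates (Gate 9). Gal and Cor are on, so Tov activates (Gate 3). Gate 2: Arc, Syl, and Tov on → Tor on. Tor, Fal, and Arc are on, so Pax activates (Gate 6). [7 rule applications]
Gal needs fewer.

Gal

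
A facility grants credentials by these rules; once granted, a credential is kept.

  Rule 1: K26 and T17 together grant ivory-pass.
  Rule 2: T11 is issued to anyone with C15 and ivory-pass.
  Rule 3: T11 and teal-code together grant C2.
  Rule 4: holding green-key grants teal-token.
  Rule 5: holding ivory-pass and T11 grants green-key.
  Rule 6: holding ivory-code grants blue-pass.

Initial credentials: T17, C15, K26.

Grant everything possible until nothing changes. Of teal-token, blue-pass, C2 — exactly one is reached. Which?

teal-token

Holding K26 and T17 grants ivory-pass (Rule 1).
Holding C15 and ivory-pass grants T11 (Rule 2).
Holding ivory-pass and T11 grants green-key (Rule 5).
Holding green-key grants teal-token (Rule 4).
blue-pass would need ivory-code (Rule 6), but ivory-code is never granted. C2 would need T11 and teal-code (Rule 3), but teal-code is never granted.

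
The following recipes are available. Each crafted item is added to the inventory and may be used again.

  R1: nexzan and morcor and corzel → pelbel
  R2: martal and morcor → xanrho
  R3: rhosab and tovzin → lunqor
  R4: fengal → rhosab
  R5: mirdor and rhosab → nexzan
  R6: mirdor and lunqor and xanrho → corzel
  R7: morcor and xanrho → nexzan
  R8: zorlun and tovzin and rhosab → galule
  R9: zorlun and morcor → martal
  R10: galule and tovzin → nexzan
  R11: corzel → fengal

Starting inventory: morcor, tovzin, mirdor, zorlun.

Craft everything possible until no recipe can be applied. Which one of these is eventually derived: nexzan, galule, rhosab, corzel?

nexzan

Using R9, zorlun and morcor make martal.
Using R2, martal and morcor make xanrho.
Using R7, morcor and xanrho make nexzan.
corzel would need mirdor, lunqor, and xanrho (R6), but lunqor is never obtained. galule would need zorlun, tovzin, and rhosab (R8), but rhosab is never obtained. rhosab would need fengal (R4), but fengal is never obtained.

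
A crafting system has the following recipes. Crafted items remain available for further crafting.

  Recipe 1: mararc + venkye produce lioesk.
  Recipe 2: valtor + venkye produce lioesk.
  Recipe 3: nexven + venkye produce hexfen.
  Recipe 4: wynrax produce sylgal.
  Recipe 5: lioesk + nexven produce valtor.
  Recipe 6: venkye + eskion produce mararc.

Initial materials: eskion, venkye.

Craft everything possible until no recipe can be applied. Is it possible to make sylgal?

No

sylgal would need wynrax (Recipe 4), but wynrax is never obtained.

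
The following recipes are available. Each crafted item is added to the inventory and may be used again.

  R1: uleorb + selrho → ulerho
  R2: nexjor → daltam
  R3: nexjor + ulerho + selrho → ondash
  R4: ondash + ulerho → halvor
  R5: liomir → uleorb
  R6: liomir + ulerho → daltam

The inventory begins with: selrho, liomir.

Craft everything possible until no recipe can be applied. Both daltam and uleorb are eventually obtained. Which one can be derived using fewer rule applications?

uleorb: liomir → uleorb (R5). [1 rule application]
daltam: liomir → uleorb (R5). uleorb + selrho → ulerho (R1). Using R6, liomir and ulerho make daltam. [3 rule applications]
uleorb needs fewer.

uleorb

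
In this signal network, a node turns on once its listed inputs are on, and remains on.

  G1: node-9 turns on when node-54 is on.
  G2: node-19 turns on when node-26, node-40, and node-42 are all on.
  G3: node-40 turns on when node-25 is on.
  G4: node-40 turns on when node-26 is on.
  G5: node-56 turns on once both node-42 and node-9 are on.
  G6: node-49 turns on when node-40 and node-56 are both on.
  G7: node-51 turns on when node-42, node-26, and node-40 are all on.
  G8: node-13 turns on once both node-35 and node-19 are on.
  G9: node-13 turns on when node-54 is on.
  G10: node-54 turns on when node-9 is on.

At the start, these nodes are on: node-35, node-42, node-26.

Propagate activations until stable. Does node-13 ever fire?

Yes

G4: node-26 on → node-40 on.
G2: node-26, node-40, and node-42 on → node-19 on.
node-35 and node-19 are on, so node-13 turns on (G8).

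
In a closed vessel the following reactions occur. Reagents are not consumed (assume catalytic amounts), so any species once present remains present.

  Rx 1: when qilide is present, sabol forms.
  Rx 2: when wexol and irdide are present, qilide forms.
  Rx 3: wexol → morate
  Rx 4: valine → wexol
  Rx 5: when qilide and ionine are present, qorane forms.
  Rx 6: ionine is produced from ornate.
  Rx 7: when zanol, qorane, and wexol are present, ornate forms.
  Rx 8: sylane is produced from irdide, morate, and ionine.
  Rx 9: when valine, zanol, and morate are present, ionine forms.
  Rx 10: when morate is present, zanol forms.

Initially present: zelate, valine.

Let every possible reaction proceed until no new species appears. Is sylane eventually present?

No

sylane would need irdide, morate, and ionine (Rx 8), but irdide never forms.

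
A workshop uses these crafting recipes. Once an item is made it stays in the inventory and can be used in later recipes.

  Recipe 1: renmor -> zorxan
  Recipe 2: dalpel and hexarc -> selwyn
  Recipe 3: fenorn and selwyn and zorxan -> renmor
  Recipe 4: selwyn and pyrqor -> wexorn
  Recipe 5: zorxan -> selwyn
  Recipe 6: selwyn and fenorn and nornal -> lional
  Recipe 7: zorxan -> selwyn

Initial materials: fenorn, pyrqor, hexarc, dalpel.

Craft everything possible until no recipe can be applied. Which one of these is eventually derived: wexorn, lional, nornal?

wexorn

Using Recipe 2, dalpel and hexarc make selwyn.
Using Recipe 4, selwyn and pyrqor make wexorn.
lional would need selwyn, fenorn, and nornal (Recipe 6), but nornal is never obtained. No rule produces nornal, and it is not given.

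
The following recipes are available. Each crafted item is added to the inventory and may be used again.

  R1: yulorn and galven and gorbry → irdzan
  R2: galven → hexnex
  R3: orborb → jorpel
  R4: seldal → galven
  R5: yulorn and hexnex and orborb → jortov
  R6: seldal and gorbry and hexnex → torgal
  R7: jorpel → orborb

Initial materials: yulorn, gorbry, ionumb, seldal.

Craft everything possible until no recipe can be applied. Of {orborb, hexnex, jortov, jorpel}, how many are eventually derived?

1

seldal → galven (R4).
Using R2, galven makes hexnex.
orborb would need jorpel (R7), but jorpel is never obtained.
hexnex: reached.
jortov would need yulorn, hexnex, and orborb (R5), but orborb is never obtained.
jorpel would need orborb (R3), but orborb is never obtained.
Reached: hexnex — 1 of the 4.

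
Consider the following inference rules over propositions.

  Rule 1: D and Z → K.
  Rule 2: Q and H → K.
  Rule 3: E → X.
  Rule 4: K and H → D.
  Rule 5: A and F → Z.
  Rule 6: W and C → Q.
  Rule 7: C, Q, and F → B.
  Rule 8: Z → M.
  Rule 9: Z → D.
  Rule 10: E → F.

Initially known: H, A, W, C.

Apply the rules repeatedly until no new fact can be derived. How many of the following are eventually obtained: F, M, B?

F would need E (Rule 10), but E is never established.
M would need Z (Rule 8), but Z is never established.
B would need C, Q, and F (Rule 7), but F is never established.
None of the 3 are reached.

0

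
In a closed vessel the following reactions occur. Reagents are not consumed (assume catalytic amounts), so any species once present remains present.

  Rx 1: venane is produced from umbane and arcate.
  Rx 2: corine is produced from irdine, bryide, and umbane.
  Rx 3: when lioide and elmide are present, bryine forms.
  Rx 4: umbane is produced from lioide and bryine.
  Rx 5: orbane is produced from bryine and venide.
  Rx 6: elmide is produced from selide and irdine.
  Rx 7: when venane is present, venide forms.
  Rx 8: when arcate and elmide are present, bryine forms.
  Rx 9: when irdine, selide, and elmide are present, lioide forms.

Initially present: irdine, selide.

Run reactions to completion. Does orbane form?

orbane would need bryine and venide (Rx 5), but venide never forms.

No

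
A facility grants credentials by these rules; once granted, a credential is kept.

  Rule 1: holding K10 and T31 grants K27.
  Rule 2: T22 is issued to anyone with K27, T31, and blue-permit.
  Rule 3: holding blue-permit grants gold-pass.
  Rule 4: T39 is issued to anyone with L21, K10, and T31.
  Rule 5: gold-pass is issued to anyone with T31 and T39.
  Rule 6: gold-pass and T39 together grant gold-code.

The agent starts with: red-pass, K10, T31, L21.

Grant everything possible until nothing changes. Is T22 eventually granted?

T22 would need K27, T31, and blue-permit (Rule 2), but blue-permit is never granted.

No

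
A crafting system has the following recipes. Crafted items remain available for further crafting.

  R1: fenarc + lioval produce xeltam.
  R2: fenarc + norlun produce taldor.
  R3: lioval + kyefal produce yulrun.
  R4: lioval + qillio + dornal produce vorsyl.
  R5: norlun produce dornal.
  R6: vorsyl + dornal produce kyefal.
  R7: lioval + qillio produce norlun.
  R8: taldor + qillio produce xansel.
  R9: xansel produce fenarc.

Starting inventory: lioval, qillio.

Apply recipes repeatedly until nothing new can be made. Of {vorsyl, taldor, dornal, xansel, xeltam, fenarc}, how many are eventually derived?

lioval + qillio → norlun (R7).
norlun → dornal (R5).
Using R4, lioval, qillio, and dornal make vorsyl.
vorsyl: reached.
taldor would need fenarc and norlun (R2), but fenarc is never obtained.
dornal: reached.
xansel would need taldor and qillio (R8), but taldor is never obtained.
xeltam would need fenarc and lioval (R1), but fenarc is never obtained.
fenarc would need xansel (R9), but xansel is never obtained.
Reached: vorsyl and dornal — 2 of the 6.

2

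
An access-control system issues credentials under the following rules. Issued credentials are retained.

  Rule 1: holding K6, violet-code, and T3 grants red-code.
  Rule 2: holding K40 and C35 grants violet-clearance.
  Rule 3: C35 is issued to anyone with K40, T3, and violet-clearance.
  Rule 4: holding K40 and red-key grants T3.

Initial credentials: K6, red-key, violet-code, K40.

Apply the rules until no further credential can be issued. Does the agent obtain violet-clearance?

violet-clearance would need K40 and C35 (Rule 2), but C35 is never granted.

No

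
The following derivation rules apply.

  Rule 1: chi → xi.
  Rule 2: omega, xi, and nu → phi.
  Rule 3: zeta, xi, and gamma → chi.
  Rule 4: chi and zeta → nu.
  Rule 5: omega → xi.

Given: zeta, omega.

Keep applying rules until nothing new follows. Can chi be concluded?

No

chi would need zeta, xi, and gamma (Rule 3), but gamma is never established.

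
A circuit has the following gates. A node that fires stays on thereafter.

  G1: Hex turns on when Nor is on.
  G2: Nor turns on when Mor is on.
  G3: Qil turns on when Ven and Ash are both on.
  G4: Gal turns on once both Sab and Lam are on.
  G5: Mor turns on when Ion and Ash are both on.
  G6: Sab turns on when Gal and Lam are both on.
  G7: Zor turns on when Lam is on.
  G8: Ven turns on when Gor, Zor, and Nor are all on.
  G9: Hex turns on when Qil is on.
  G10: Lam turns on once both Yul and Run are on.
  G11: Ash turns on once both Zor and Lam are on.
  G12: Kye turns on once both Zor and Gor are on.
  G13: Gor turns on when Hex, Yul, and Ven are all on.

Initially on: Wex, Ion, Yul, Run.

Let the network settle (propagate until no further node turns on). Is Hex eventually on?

Yes

G10: Yul and Run on → Lam on.
G7: Lam on → Zor on.
G11: Zor and Lam on → Ash on.
Ion and Ash are on, so Mor turns on (G5).
G2: Mor on → Nor on.
Nor is on, so Hex turns on (G1).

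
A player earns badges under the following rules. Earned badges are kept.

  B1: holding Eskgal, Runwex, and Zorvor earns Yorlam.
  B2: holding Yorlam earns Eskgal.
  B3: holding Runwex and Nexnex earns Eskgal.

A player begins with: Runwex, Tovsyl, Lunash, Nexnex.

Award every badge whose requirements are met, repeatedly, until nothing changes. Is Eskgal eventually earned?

Yes

With Runwex and Nexnex, Eskgal is earned (B3).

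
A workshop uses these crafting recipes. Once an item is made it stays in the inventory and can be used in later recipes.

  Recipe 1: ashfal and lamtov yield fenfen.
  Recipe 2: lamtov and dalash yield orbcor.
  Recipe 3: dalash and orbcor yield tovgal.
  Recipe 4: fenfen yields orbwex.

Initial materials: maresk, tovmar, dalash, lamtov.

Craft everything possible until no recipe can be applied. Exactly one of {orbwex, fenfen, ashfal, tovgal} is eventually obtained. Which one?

Using Recipe 2, lamtov and dalash make orbcor.
Using Recipe 3, dalash and orbcor make tovgal.
No rule produces ashfal, and it is not given. fenfen would need ashfal and lamtov (Recipe 1), but ashfal is never obtained. orbwex would need fenfen (Recipe 4), but fenfen is never obtained.

tovgal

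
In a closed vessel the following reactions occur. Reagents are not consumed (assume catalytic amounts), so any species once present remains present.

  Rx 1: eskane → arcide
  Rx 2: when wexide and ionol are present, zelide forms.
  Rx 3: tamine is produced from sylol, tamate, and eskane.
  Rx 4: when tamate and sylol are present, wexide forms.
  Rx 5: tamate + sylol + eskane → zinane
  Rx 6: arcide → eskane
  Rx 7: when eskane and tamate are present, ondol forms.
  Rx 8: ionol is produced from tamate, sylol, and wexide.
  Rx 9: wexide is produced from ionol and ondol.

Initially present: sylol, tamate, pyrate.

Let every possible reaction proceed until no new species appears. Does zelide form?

tamate and sylol present → wexide forms (Rx 4).
tamate, sylol, and wexide present → ionol forms (Rx 8).
wexide and ionol present → zelide forms (Rx 2).

Yes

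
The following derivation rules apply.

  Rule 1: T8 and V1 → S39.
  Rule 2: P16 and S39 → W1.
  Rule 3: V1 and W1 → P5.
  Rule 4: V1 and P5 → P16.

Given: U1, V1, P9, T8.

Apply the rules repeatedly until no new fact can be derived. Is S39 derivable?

From T8 and V1, Rule 1 gives S39.

Yes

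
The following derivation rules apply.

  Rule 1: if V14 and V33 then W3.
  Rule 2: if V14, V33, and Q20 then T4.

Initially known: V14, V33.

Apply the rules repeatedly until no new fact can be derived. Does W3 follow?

V14 and V33 hold, so W3 follows (Rule 1).

Yes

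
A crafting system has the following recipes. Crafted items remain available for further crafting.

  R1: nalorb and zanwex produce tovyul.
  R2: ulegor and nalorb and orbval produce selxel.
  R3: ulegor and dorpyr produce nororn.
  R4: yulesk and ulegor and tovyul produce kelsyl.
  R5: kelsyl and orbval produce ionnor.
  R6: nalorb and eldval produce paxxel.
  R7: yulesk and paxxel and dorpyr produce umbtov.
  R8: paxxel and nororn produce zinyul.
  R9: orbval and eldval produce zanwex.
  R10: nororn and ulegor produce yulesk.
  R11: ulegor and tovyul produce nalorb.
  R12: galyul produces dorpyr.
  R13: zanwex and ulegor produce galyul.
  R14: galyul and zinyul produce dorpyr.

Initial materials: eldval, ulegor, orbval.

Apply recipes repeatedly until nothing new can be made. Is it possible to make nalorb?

nalorb would need ulegor and tovyul (R11), but tovyul is never obtained.

No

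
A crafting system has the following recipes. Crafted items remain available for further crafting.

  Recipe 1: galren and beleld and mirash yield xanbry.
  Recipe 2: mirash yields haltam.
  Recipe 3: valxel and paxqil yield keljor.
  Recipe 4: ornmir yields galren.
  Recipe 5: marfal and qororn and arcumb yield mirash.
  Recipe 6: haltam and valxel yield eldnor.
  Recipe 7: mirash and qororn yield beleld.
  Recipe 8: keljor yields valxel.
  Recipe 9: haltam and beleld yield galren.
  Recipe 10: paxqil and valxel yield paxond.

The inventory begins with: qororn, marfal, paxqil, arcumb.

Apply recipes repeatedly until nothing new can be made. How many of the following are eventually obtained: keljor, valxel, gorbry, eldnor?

keljor would need valxel and paxqil (Recipe 3), but valxel is never obtained.
valxel would need keljor (Recipe 8), but keljor is never obtained.
No rule produces gorbry, and it is not given.
eldnor would need haltam and valxel (Recipe 6), but valxel is never obtained.
None of the 4 are reached.

0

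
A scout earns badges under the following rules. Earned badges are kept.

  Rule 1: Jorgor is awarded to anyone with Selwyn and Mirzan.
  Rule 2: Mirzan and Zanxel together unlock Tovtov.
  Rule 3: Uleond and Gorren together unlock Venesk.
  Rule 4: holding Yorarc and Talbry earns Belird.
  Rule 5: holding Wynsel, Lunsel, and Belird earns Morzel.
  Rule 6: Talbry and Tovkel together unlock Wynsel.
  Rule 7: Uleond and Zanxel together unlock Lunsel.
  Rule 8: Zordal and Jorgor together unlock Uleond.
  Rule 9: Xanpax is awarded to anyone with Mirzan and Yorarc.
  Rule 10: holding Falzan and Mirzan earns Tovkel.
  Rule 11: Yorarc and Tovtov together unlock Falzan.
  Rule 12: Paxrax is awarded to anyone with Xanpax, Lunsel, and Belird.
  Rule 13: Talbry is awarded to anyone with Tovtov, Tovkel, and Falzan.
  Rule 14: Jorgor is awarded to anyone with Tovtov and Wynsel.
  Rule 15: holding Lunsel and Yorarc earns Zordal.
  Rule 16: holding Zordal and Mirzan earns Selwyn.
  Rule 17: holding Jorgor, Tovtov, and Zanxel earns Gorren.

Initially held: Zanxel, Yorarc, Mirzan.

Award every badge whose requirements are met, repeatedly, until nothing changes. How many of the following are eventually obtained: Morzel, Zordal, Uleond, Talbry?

With Mirzan and Zanxel, Tovtov is earned (Rule 2).
With Yorarc and Tovtov, Falzan is earned (Rule 11).
With Falzan and Mirzan, Tovkel is earned (Rule 10).
With Tovtov, Tovkel, and Falzan, Talbry is earned (Rule 13).
Morzel would need Wynsel, Lunsel, and Belird (Rule 5), but Lunsel is never earned.
Zordal would need Lunsel and Yorarc (Rule 15), but Lunsel is never earned.
Uleond would need Zordal and Jorgor (Rule 8), but Zordal is never earned.
Talbry: reached.
Reached: Talbry — 1 of the 4.

1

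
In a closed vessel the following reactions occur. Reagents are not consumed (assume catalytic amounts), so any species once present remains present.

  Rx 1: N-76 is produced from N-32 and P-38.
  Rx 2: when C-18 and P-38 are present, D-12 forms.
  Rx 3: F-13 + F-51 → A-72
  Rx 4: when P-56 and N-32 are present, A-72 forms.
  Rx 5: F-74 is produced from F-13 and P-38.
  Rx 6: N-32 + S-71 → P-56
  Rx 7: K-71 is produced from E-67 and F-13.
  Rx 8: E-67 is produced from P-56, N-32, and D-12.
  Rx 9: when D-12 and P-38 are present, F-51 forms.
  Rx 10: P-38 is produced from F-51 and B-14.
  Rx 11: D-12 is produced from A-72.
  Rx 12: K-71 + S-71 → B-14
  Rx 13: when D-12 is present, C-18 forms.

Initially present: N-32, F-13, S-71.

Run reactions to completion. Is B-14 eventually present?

Yes

N-32 and S-71 present → P-56 forms (Rx 6).
P-56 and N-32 present → A-72 forms (Rx 4).
A-72 present → D-12 forms (Rx 11).
P-56, N-32, and D-12 present → E-67 forms (Rx 8).
E-67 and F-13 present → K-71 forms (Rx 7).
K-71 and S-71 present → B-14 forms (Rx 12).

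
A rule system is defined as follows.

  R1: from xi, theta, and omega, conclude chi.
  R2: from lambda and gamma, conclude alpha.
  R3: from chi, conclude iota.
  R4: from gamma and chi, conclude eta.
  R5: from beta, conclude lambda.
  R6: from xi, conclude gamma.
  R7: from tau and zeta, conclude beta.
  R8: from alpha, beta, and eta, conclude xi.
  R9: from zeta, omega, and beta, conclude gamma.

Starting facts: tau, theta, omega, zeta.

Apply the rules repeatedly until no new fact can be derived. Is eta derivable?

eta would need gamma and chi (R4), but chi is never established.

No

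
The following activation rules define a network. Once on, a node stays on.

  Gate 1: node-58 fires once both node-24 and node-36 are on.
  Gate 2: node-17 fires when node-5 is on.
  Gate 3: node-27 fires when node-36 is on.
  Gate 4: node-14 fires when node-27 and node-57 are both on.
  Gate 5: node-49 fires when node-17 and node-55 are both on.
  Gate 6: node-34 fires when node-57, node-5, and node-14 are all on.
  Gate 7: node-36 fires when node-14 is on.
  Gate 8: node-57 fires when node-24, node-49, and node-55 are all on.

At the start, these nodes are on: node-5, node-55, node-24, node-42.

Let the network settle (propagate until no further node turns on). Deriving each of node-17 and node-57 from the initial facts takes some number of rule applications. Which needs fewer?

node-17

node-17: node-5 is on, so node-17 fires (Gate 2). [1 rule application]
node-57: node-5 is on, so node-17 fires (Gate 2). Gate 5: node-17 and node-55 on → node-49 on. Gate 8: node-24, node-49, and node-55 on → node-57 on. [3 rule applications]
node-17 needs fewer.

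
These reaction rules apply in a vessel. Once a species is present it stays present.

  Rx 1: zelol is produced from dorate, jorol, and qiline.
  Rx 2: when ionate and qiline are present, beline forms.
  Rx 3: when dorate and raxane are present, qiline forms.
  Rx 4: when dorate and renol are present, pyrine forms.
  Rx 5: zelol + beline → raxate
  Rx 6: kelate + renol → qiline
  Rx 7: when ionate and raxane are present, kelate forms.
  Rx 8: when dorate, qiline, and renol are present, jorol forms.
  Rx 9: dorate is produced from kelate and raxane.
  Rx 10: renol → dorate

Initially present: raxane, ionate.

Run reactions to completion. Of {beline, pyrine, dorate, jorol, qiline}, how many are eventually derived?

3

ionate and raxane present → kelate forms (Rx 7).
kelate and raxane present → dorate forms (Rx 9).
dorate and raxane present → qiline forms (Rx 3).
ionate and qiline present → beline forms (Rx 2).
beline: reached.
pyrine would need dorate and renol (Rx 4), but renol never forms.
dorate: reached.
jorol would need dorate, qiline, and renol (Rx 8), but renol never forms.
qiline: reached.
Reached: beline, dorate, and qiline — 3 of the 5.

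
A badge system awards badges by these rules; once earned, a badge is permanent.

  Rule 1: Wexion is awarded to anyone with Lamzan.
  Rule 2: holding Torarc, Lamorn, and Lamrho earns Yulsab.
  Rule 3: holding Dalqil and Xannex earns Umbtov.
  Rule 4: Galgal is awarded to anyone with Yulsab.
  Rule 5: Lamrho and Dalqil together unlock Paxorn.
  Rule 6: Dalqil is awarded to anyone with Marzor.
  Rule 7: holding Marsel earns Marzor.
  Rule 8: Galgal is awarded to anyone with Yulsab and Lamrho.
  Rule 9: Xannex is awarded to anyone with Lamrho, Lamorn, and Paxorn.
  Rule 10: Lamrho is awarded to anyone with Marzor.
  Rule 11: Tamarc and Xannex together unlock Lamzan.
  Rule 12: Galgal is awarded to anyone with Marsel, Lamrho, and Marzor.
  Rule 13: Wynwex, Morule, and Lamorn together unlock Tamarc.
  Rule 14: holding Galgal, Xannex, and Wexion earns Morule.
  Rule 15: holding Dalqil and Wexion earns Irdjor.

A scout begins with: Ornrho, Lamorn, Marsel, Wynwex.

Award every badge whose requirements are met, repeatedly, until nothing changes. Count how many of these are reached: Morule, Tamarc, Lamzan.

0

Morule would need Galgal, Xannex, and Wexion (Rule 14), but Wexion is never earned.
Tamarc would need Wynwex, Morule, and Lamorn (Rule 13), but Morule is never earned.
Lamzan would need Tamarc and Xannex (Rule 11), but Tamarc is never earned.
None of the 3 are reached.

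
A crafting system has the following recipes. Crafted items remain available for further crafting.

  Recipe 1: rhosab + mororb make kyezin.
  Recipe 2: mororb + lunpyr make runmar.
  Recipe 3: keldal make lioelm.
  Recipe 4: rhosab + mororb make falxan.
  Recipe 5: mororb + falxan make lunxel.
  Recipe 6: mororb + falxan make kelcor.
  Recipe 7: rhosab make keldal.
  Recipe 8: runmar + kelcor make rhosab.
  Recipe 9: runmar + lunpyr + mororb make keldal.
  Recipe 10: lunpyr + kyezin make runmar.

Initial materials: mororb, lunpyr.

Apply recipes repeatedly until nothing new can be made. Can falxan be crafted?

No

falxan would need rhosab and mororb (Recipe 4), but rhosab is never obtained.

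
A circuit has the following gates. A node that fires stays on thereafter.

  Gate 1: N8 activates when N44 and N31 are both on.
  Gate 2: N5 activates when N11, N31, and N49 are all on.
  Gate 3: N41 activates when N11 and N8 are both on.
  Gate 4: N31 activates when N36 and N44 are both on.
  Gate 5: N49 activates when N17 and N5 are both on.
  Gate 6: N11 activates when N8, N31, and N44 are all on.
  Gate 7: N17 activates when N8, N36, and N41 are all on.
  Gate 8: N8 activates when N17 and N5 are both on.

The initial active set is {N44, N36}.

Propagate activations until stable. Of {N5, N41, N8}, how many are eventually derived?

2

Gate 4: N36 and N44 on → N31 on.
Gate 1: N44 and N31 on → N8 on.
Gate 6: N8, N31, and N44 on → N11 on.
N11 and N8 are on, so N41 activates (Gate 3).
N5 would need N11, N31, and N49 (Gate 2), but N49 never turns on.
N41: reached.
N8: reached.
Reached: N41 and N8 — 2 of the 3.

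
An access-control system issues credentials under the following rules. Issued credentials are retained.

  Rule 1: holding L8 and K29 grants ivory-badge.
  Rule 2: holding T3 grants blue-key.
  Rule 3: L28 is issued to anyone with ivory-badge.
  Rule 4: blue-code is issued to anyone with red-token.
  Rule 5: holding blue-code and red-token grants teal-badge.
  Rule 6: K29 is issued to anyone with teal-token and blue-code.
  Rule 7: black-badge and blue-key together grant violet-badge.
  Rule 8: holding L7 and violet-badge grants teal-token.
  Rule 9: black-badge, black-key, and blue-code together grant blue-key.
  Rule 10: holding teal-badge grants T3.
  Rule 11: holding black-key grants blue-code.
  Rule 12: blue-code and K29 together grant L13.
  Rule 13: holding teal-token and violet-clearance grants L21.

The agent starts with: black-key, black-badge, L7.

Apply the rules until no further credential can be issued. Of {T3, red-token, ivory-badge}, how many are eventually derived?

0

T3 would need teal-badge (Rule 10), but teal-badge is never granted.
No rule produces red-token, and it is not given.
ivory-badge would need L8 and K29 (Rule 1), but L8 is never granted.
None of the 3 are reached.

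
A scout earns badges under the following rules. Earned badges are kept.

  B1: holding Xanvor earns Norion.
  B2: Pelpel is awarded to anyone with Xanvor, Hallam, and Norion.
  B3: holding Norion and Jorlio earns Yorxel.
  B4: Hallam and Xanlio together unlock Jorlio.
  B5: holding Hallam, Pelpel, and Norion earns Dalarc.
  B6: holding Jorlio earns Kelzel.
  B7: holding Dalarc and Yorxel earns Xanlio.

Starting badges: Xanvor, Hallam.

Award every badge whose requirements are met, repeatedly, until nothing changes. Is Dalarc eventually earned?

With Xanvor, Norion is earned (B1).
With Xanvor, Hallam, and Norion, Pelpel is earned (B2).
With Hallam, Pelpel, and Norion, Dalarc is earned (B5).

Yes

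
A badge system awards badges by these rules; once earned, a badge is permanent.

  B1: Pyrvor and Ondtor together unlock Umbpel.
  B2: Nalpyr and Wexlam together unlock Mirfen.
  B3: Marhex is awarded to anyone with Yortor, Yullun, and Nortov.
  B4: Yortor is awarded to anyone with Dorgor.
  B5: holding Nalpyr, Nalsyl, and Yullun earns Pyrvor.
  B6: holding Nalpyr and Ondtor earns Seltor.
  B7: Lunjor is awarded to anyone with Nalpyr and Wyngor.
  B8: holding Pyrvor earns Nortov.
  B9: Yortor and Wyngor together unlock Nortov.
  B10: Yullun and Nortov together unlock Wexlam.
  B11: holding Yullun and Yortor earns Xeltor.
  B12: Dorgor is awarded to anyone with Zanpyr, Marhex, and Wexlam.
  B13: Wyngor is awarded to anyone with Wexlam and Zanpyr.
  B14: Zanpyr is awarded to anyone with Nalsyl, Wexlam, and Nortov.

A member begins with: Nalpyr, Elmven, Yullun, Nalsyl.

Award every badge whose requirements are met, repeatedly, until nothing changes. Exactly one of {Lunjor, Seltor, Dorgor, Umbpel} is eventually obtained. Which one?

Lunjor

With Nalpyr, Nalsyl, and Yullun, Pyrvor is earned (B5).
With Pyrvor, Nortov is earned (B8).
With Yullun and Nortov, Wexlam is earned (B10).
With Nalsyl, Wexlam, and Nortov, Zanpyr is earned (B14).
With Wexlam and Zanpyr, Wyngor is earned (B13).
With Nalpyr and Wyngor, Lunjor is earned (B7).
Umbpel would need Pyrvor and Ondtor (B1), but Ondtor is never earned. Dorgor would need Zanpyr, Marhex, and Wexlam (B12), but Marhex is never earned. Seltor would need Nalpyr and Ondtor (B6), but Ondtor is never earned.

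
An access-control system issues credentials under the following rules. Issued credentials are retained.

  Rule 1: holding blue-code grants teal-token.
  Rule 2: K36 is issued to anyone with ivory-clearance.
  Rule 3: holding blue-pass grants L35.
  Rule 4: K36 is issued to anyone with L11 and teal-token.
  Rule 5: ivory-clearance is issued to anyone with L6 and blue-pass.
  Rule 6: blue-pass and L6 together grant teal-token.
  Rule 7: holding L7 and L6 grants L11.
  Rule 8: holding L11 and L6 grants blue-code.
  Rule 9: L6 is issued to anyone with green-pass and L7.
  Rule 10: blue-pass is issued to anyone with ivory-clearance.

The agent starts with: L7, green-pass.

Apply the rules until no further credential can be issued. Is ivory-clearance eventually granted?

ivory-clearance would need L6 and blue-pass (Rule 5), but blue-pass is never granted.

No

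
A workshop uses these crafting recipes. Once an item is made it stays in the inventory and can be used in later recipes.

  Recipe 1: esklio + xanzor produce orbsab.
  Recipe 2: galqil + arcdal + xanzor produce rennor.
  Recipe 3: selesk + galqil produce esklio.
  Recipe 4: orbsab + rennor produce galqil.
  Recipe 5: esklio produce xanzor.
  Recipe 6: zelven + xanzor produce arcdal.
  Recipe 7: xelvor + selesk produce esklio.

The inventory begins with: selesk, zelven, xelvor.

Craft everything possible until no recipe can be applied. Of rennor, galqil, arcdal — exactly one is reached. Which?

Using Recipe 7, xelvor and selesk make esklio.
esklio → xanzor (Recipe 5).
zelven + xanzor → arcdal (Recipe 6).
rennor would need galqil, arcdal, and xanzor (Recipe 2), but galqil is never obtained. galqil would need orbsab and rennor (Recipe 4), but rennor is never obtained.

arcdal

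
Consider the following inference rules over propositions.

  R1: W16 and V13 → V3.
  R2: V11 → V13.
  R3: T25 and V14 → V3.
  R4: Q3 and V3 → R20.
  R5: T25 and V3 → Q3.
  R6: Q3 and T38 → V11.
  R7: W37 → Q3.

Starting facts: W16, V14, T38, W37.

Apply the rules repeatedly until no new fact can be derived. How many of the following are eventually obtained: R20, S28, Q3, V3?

3

W37 holds, so Q3 follows (R7).
From Q3 and T38, R6 gives V11.
From V11, R2 gives V13.
W16 and V13 hold, so V3 follows (R1).
From Q3 and V3, R4 gives R20.
R20: reached.
No rule produces S28, and it is not given.
Q3: reached.
V3: reached.
Reached: R20, Q3, and V3 — 3 of the 4.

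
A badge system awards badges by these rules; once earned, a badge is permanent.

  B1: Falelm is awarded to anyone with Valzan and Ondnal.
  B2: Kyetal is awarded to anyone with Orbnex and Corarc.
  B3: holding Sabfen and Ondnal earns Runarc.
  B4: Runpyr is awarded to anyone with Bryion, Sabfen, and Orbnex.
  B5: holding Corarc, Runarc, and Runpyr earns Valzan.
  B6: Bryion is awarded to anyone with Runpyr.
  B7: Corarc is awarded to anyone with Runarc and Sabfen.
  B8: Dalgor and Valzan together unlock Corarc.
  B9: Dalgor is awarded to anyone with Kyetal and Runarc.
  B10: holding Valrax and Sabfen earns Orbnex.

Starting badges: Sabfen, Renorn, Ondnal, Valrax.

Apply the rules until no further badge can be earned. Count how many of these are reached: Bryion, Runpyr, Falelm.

Bryion would need Runpyr (B6), but Runpyr is never earned.
Runpyr would need Bryion, Sabfen, and Orbnex (B4), but Bryion is never earned.
Falelm would need Valzan and Ondnal (B1), but Valzan is never earned.
None of the 3 are reached.

0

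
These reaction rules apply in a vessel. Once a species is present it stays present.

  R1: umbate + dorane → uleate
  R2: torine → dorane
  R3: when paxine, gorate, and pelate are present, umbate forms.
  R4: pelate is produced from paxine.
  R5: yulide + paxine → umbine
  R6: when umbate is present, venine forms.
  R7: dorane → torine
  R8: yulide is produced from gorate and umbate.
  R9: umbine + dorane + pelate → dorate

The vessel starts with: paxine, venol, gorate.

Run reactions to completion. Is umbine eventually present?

paxine present → pelate forms (R4).
paxine, gorate, and pelate present → umbate forms (R3).
gorate and umbate present → yulide forms (R8).
yulide and paxine present → umbine forms (R5).

Yes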